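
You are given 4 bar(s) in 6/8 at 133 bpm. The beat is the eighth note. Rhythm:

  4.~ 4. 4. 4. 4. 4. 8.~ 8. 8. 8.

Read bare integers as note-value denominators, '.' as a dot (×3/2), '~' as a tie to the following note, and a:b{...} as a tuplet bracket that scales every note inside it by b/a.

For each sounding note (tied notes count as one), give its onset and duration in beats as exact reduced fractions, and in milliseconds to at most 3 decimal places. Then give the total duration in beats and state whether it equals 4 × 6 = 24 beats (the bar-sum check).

1) 0.0ms=0b +2706.767ms=6b
2) 2706.767ms=6b +1353.383ms=3b
3) 4060.15ms=9b +1353.383ms=3b
4) 5413.534ms=12b +1353.383ms=3b
5) 6766.917ms=15b +1353.383ms=3b
6) 8120.301ms=18b +1353.383ms=3b
7) 9473.684ms=21b +676.692ms=3/2b
8) 10150.376ms=45/2b +676.692ms=3/2b
Σ=24b of 24 (133bpm 6/8) — PASS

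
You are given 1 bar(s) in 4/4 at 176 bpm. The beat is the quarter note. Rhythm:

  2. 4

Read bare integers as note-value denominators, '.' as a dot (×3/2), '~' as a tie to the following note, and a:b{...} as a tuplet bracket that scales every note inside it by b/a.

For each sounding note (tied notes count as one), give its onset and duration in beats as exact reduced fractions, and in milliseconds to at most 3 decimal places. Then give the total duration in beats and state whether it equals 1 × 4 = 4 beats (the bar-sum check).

1) 0.0ms=0b +1022.727ms=3b
2) 1022.727ms=3b +340.909ms=1b
Σ=4b of 4 (176bpm 4/4) — PASS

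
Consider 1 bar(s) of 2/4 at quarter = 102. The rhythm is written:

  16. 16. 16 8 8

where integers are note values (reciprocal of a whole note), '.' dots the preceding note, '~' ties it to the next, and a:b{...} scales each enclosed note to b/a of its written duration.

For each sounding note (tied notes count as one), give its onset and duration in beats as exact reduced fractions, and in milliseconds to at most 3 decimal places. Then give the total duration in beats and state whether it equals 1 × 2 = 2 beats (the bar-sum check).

1) 0.0ms=0b +220.588ms=3/8b
2) 220.588ms=3/8b +220.588ms=3/8b
3) 441.176ms=3/4b +147.059ms=1/4b
4) 588.235ms=1b +294.118ms=1/2b
5) 882.353ms=3/2b +294.118ms=1/2b
Σ=2b of 2 (102bpm 2/4) — PASS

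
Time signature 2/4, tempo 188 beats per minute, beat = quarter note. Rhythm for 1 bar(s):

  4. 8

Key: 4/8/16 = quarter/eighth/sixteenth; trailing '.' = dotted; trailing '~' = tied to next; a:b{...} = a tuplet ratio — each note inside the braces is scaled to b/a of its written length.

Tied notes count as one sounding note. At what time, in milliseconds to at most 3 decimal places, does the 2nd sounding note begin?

note 2 onset = 3/2b = 478.723ms

1. 0.0ms @ 0 + 478.723ms (3/2)
2. 478.723ms @ 3/2 + 159.574ms (1/2)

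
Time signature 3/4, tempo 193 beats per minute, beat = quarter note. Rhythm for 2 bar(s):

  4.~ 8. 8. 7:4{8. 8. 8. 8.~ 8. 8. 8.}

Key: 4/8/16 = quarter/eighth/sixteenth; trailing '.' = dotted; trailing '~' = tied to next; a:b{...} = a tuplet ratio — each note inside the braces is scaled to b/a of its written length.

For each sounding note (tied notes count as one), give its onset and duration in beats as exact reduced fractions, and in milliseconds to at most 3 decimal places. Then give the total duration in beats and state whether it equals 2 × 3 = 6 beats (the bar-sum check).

1) 0.0ms=0b +699.482ms=9/4b
2) 699.482ms=9/4b +233.161ms=3/4b
3) 932.642ms=3b +133.235ms=3/7b
4) 1065.877ms=24/7b +133.235ms=3/7b
5) 1199.112ms=27/7b +133.235ms=3/7b
6) 1332.346ms=30/7b +266.469ms=6/7b
7) 1598.816ms=36/7b +133.235ms=3/7b
8) 1732.05ms=39/7b +133.235ms=3/7b
Σ=6b of 6 (193bpm 3/4) — PASS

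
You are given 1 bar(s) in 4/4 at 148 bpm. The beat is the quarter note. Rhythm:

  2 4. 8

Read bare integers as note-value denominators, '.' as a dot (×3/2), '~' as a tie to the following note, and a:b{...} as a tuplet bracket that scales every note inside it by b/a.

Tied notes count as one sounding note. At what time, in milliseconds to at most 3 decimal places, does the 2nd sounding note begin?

note 2 onset = 2b = 810.811ms

1. 0.0ms @ 0 + 810.811ms (2)
2. 810.811ms @ 2 + 608.108ms (3/2)
3. 1418.919ms @ 7/2 + 202.703ms (1/2)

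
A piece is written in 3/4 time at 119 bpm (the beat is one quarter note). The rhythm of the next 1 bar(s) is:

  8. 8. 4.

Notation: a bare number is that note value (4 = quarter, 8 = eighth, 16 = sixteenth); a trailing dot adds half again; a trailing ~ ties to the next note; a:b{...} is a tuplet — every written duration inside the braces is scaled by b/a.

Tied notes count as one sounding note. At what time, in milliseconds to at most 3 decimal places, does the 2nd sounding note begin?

1. 0.0ms @ 0 + 378.151ms (3/4)
2. 378.151ms @ 3/4 + 378.151ms (3/4)
3. 756.303ms @ 3/2 + 756.303ms (3/2)

note 2 onset = 3/4b = 378.151ms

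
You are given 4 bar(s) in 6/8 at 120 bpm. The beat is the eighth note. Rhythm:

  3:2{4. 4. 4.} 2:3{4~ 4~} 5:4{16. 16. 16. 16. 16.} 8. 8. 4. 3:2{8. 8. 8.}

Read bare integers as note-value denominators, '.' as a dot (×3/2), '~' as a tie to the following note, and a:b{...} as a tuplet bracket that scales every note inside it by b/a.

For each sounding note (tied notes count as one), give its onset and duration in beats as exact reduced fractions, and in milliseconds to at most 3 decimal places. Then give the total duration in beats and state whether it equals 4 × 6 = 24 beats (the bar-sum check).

1) 0.0ms=0b +1000.0ms=2b
2) 1000.0ms=2b +1000.0ms=2b
3) 2000.0ms=4b +1000.0ms=2b
4) 3000.0ms=6b +3300.0ms=33/5b
5) 6300.0ms=63/5b +300.0ms=3/5b
6) 6600.0ms=66/5b +300.0ms=3/5b
7) 6900.0ms=69/5b +300.0ms=3/5b
8) 7200.0ms=72/5b +300.0ms=3/5b
9) 7500.0ms=15b +750.0ms=3/2b
10) 8250.0ms=33/2b +750.0ms=3/2b
11) 9000.0ms=18b +1500.0ms=3b
12) 10500.0ms=21b +500.0ms=1b
13) 11000.0ms=22b +500.0ms=1b
14) 11500.0ms=23b +500.0ms=1b
Σ=24b of 24 (120bpm 6/8) — PASS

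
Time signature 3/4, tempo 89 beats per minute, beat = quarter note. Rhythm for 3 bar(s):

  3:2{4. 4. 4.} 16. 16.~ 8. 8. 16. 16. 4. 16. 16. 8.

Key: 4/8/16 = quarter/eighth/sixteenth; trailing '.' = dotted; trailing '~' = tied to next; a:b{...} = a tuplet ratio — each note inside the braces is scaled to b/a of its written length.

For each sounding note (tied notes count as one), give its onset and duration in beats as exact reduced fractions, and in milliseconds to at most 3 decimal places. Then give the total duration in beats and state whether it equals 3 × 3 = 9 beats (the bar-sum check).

1) 0.0ms=0b +674.157ms=1b
2) 674.157ms=1b +674.157ms=1b
3) 1348.315ms=2b +674.157ms=1b
4) 2022.472ms=3b +252.809ms=3/8b
5) 2275.281ms=27/8b +758.427ms=9/8b
6) 3033.708ms=9/2b +505.618ms=3/4b
7) 3539.326ms=21/4b +252.809ms=3/8b
8) 3792.135ms=45/8b +252.809ms=3/8b
9) 4044.944ms=6b +1011.236ms=3/2b
10) 5056.18ms=15/2b +252.809ms=3/8b
11) 5308.989ms=63/8b +252.809ms=3/8b
12) 5561.798ms=33/4b +505.618ms=3/4b
Σ=9b of 9 (89bpm 3/4) — PASS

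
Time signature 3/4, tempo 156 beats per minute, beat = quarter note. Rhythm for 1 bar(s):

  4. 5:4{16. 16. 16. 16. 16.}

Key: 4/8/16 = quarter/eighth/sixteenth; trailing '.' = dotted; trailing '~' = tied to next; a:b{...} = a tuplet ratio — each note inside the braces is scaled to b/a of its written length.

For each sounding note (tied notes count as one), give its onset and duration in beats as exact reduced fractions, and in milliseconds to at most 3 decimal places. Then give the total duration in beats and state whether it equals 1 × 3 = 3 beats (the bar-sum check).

1) 0.0ms=0b +576.923ms=3/2b
2) 576.923ms=3/2b +115.385ms=3/10b
3) 692.308ms=9/5b +115.385ms=3/10b
4) 807.692ms=21/10b +115.385ms=3/10b
5) 923.077ms=12/5b +115.385ms=3/10b
6) 1038.462ms=27/10b +115.385ms=3/10b
Σ=3b of 3 (156bpm 3/4) — PASS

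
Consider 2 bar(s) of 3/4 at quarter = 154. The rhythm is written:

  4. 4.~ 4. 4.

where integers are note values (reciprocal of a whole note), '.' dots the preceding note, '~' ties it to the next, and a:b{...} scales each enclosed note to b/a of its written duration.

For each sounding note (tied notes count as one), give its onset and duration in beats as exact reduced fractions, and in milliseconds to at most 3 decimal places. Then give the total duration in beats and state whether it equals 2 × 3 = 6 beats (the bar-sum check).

1) 0.0ms=0b +584.416ms=3/2b
2) 584.416ms=3/2b +1168.831ms=3b
3) 1753.247ms=9/2b +584.416ms=3/2b
Σ=6b of 6 (154bpm 3/4) — PASS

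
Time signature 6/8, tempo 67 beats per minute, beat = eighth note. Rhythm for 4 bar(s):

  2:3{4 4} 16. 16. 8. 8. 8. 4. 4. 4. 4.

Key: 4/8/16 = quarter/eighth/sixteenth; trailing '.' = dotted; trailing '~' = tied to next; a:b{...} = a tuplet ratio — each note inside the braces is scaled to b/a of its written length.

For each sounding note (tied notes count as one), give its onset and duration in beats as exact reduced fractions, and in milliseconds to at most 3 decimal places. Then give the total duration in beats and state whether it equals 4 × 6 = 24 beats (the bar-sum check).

1) 0.0ms=0b +2686.567ms=3b
2) 2686.567ms=3b +2686.567ms=3b
3) 5373.134ms=6b +671.642ms=3/4b
4) 6044.776ms=27/4b +671.642ms=3/4b
5) 6716.418ms=15/2b +1343.284ms=3/2b
6) 8059.701ms=9b +1343.284ms=3/2b
7) 9402.985ms=21/2b +1343.284ms=3/2b
8) 10746.269ms=12b +2686.567ms=3b
9) 13432.836ms=15b +2686.567ms=3b
10) 16119.403ms=18b +2686.567ms=3b
11) 18805.97ms=21b +2686.567ms=3b
Σ=24b of 24 (67bpm 6/8) — PASS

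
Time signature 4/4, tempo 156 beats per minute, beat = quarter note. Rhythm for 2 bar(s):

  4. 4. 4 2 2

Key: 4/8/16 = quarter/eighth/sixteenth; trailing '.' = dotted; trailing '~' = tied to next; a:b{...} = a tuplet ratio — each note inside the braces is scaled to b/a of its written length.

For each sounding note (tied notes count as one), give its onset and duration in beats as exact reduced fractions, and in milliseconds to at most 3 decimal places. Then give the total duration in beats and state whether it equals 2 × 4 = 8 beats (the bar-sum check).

1) 0.0ms=0b +576.923ms=3/2b
2) 576.923ms=3/2b +576.923ms=3/2b
3) 1153.846ms=3b +384.615ms=1b
4) 1538.462ms=4b +769.231ms=2b
5) 2307.692ms=6b +769.231ms=2b
Σ=8b of 8 (156bpm 4/4) — PASS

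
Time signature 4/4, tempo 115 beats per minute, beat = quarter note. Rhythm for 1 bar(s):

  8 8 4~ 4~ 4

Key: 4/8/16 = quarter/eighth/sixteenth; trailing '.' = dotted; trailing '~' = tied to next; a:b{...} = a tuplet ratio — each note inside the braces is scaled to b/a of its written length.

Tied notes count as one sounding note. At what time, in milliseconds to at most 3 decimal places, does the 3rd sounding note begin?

1. 0.0ms @ 0 + 260.87ms (1/2)
2. 260.87ms @ 1/2 + 260.87ms (1/2)
3. 521.739ms @ 1 + 1565.217ms (3)

note 3 onset = 1b = 521.739ms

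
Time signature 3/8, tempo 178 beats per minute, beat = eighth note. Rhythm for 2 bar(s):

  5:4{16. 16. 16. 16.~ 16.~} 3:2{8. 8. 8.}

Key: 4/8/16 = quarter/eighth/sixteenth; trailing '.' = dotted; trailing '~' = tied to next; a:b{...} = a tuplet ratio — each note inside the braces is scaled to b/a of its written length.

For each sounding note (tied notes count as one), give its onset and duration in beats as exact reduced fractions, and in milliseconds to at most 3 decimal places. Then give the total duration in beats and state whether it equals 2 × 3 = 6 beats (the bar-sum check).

1) 0.0ms=0b +202.247ms=3/5b
2) 202.247ms=3/5b +202.247ms=3/5b
3) 404.494ms=6/5b +202.247ms=3/5b
4) 606.742ms=9/5b +741.573ms=11/5b
5) 1348.315ms=4b +337.079ms=1b
6) 1685.393ms=5b +337.079ms=1b
Σ=6b of 6 (178bpm 3/8) — PASS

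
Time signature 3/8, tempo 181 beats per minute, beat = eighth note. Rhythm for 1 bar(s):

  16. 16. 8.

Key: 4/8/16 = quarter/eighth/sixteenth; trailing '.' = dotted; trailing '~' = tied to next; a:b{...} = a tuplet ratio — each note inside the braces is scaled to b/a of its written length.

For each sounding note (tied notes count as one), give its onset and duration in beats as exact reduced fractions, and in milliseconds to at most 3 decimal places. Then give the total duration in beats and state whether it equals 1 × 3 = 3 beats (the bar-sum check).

1) 0.0ms=0b +248.619ms=3/4b
2) 248.619ms=3/4b +248.619ms=3/4b
3) 497.238ms=3/2b +497.238ms=3/2b
Σ=3b of 3 (181bpm 3/8) — PASS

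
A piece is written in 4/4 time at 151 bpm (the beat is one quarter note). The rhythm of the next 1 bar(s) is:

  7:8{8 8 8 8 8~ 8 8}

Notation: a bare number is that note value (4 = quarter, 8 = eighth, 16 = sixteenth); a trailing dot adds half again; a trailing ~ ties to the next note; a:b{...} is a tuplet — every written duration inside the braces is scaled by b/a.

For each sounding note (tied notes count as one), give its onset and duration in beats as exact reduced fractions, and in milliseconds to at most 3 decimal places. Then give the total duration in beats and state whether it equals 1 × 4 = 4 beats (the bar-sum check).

1) 0.0ms=0b +227.058ms=4/7b
2) 227.058ms=4/7b +227.058ms=4/7b
3) 454.115ms=8/7b +227.058ms=4/7b
4) 681.173ms=12/7b +227.058ms=4/7b
5) 908.231ms=16/7b +454.115ms=8/7b
6) 1362.346ms=24/7b +227.058ms=4/7b
Σ=4b of 4 (151bpm 4/4) — PASS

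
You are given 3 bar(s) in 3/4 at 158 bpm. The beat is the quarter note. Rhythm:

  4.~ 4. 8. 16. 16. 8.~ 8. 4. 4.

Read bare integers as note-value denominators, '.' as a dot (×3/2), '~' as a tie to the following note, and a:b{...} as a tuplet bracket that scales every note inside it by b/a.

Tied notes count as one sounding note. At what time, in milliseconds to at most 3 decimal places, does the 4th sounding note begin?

1. 0.0ms @ 0 + 1139.241ms (3)
2. 1139.241ms @ 3 + 284.81ms (3/4)
3. 1424.051ms @ 15/4 + 142.405ms (3/8)
4. 1566.456ms @ 33/8 + 142.405ms (3/8)
5. 1708.861ms @ 9/2 + 569.62ms (3/2)
6. 2278.481ms @ 6 + 569.62ms (3/2)
7. 2848.101ms @ 15/2 + 569.62ms (3/2)

note 4 onset = 33/8b = 1566.456ms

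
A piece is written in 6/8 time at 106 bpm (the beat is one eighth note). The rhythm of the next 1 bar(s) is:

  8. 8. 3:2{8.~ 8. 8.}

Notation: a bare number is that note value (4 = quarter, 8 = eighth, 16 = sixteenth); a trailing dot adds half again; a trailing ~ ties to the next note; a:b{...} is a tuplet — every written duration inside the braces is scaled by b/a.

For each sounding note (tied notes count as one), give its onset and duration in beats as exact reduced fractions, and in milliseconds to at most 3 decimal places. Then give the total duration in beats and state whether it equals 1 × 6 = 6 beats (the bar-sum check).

1) 0.0ms=0b +849.057ms=3/2b
2) 849.057ms=3/2b +849.057ms=3/2b
3) 1698.113ms=3b +1132.075ms=2b
4) 2830.189ms=5b +566.038ms=1b
Σ=6b of 6 (106bpm 6/8) — PASS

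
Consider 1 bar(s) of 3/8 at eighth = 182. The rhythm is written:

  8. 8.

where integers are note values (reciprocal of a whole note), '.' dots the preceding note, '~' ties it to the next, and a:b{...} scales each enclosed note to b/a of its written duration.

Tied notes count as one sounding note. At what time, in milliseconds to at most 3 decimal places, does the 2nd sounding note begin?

note 2 onset = 3/2b = 494.505ms

1. 0.0ms @ 0 + 494.505ms (3/2)
2. 494.505ms @ 3/2 + 494.505ms (3/2)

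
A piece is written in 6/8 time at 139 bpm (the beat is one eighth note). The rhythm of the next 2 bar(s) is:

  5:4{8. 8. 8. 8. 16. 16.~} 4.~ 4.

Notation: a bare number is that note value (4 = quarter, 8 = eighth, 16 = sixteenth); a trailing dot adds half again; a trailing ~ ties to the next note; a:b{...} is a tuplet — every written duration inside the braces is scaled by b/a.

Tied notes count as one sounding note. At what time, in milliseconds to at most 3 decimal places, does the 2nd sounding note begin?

note 2 onset = 6/5b = 517.986ms

1. 0.0ms @ 0 + 517.986ms (6/5)
2. 517.986ms @ 6/5 + 517.986ms (6/5)
3. 1035.971ms @ 12/5 + 517.986ms (6/5)
4. 1553.957ms @ 18/5 + 517.986ms (6/5)
5. 2071.942ms @ 24/5 + 258.993ms (3/5)
6. 2330.935ms @ 27/5 + 2848.921ms (33/5)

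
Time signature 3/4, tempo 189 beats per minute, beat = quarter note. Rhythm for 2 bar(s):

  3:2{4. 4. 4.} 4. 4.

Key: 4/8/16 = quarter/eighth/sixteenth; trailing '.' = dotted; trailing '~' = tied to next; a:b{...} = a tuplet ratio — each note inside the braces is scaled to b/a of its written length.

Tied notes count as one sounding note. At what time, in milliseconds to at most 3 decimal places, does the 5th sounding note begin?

note 5 onset = 9/2b = 1428.571ms

1. 0.0ms @ 0 + 317.46ms (1)
2. 317.46ms @ 1 + 317.46ms (1)
3. 634.921ms @ 2 + 317.46ms (1)
4. 952.381ms @ 3 + 476.19ms (3/2)
5. 1428.571ms @ 9/2 + 476.19ms (3/2)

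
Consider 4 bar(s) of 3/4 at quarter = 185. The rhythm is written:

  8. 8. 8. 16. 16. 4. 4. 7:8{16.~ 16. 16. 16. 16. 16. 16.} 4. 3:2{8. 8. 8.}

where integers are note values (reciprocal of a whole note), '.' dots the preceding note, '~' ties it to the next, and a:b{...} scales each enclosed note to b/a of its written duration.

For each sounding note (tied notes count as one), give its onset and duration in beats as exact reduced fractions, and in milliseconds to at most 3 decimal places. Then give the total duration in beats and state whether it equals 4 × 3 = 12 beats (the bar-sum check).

1) 0.0ms=0b +243.243ms=3/4b
2) 243.243ms=3/4b +243.243ms=3/4b
3) 486.486ms=3/2b +243.243ms=3/4b
4) 729.73ms=9/4b +121.622ms=3/8b
5) 851.351ms=21/8b +121.622ms=3/8b
6) 972.973ms=3b +486.486ms=3/2b
7) 1459.459ms=9/2b +486.486ms=3/2b
8) 1945.946ms=6b +277.992ms=6/7b
9) 2223.938ms=48/7b +138.996ms=3/7b
10) 2362.934ms=51/7b +138.996ms=3/7b
11) 2501.931ms=54/7b +138.996ms=3/7b
12) 2640.927ms=57/7b +138.996ms=3/7b
13) 2779.923ms=60/7b +138.996ms=3/7b
14) 2918.919ms=9b +486.486ms=3/2b
15) 3405.405ms=21/2b +162.162ms=1/2b
16) 3567.568ms=11b +162.162ms=1/2b
17) 3729.73ms=23/2b +162.162ms=1/2b
Σ=12b of 12 (185bpm 3/4) — PASS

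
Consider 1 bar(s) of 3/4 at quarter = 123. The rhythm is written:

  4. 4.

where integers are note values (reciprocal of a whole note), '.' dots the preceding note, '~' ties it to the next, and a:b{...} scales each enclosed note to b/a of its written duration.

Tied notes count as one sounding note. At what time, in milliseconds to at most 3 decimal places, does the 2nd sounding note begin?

1. 0.0ms @ 0 + 731.707ms (3/2)
2. 731.707ms @ 3/2 + 731.707ms (3/2)

note 2 onset = 3/2b = 731.707ms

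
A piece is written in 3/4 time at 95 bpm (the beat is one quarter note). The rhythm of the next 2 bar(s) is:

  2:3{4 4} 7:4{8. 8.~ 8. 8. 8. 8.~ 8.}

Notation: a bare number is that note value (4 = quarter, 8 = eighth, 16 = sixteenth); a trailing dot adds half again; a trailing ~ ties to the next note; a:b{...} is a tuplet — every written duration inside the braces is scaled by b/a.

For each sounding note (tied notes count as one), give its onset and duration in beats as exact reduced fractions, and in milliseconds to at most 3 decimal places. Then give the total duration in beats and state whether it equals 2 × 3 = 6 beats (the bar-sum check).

1) 0.0ms=0b +947.368ms=3/2b
2) 947.368ms=3/2b +947.368ms=3/2b
3) 1894.737ms=3b +270.677ms=3/7b
4) 2165.414ms=24/7b +541.353ms=6/7b
5) 2706.767ms=30/7b +270.677ms=3/7b
6) 2977.444ms=33/7b +270.677ms=3/7b
7) 3248.12ms=36/7b +541.353ms=6/7b
Σ=6b of 6 (95bpm 3/4) — PASS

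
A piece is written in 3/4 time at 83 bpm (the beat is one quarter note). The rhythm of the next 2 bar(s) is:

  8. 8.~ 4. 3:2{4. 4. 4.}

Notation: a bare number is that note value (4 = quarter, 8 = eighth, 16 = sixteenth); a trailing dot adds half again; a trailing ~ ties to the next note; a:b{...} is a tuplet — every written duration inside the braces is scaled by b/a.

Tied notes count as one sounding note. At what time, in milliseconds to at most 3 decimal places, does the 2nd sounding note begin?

note 2 onset = 3/4b = 542.169ms

1. 0.0ms @ 0 + 542.169ms (3/4)
2. 542.169ms @ 3/4 + 1626.506ms (9/4)
3. 2168.675ms @ 3 + 722.892ms (1)
4. 2891.566ms @ 4 + 722.892ms (1)
5. 3614.458ms @ 5 + 722.892ms (1)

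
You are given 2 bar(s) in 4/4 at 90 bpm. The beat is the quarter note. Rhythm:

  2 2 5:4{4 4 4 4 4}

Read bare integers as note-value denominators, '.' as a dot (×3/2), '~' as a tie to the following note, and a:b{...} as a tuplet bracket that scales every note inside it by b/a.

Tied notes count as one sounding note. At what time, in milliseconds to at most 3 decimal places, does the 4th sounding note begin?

1. 0.0ms @ 0 + 1333.333ms (2)
2. 1333.333ms @ 2 + 1333.333ms (2)
3. 2666.667ms @ 4 + 533.333ms (4/5)
4. 3200.0ms @ 24/5 + 533.333ms (4/5)
5. 3733.333ms @ 28/5 + 533.333ms (4/5)
6. 4266.667ms @ 32/5 + 533.333ms (4/5)
7. 4800.0ms @ 36/5 + 533.333ms (4/5)

note 4 onset = 24/5b = 3200.0ms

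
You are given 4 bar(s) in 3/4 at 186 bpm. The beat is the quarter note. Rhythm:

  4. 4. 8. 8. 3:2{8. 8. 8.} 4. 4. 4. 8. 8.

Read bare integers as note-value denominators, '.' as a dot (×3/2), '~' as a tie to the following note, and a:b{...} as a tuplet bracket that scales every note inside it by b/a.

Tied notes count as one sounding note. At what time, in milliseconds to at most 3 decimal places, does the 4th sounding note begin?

note 4 onset = 15/4b = 1209.677ms

1. 0.0ms @ 0 + 483.871ms (3/2)
2. 483.871ms @ 3/2 + 483.871ms (3/2)
3. 967.742ms @ 3 + 241.935ms (3/4)
4. 1209.677ms @ 15/4 + 241.935ms (3/4)
5. 1451.613ms @ 9/2 + 161.29ms (1/2)
6. 1612.903ms @ 5 + 161.29ms (1/2)
7. 1774.194ms @ 11/2 + 161.29ms (1/2)
8. 1935.484ms @ 6 + 483.871ms (3/2)
9. 2419.355ms @ 15/2 + 483.871ms (3/2)
10. 2903.226ms @ 9 + 483.871ms (3/2)
11. 3387.097ms @ 21/2 + 241.935ms (3/4)
12. 3629.032ms @ 45/4 + 241.935ms (3/4)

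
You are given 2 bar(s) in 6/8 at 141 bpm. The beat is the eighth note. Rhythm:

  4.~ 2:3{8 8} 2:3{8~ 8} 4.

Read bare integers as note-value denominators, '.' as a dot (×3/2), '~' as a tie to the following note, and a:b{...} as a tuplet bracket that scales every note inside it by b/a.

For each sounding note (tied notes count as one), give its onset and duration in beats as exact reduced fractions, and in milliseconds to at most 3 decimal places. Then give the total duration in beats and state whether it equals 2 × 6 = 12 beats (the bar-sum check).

1) 0.0ms=0b +1914.894ms=9/2b
2) 1914.894ms=9/2b +638.298ms=3/2b
3) 2553.191ms=6b +1276.596ms=3b
4) 3829.787ms=9b +1276.596ms=3b
Σ=12b of 12 (141bpm 6/8) — PASS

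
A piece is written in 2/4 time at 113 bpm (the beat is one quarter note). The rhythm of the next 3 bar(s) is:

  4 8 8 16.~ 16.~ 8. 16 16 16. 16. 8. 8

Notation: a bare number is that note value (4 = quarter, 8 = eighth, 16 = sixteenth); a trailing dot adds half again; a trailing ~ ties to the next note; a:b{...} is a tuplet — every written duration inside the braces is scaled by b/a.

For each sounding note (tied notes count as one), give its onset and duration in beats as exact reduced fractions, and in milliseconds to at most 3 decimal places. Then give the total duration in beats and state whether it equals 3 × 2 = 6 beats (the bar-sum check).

1) 0.0ms=0b +530.973ms=1b
2) 530.973ms=1b +265.487ms=1/2b
3) 796.46ms=3/2b +265.487ms=1/2b
4) 1061.947ms=2b +796.46ms=3/2b
5) 1858.407ms=7/2b +132.743ms=1/4b
6) 1991.15ms=15/4b +132.743ms=1/4b
7) 2123.894ms=4b +199.115ms=3/8b
8) 2323.009ms=35/8b +199.115ms=3/8b
9) 2522.124ms=19/4b +398.23ms=3/4b
10) 2920.354ms=11/2b +265.487ms=1/2b
Σ=6b of 6 (113bpm 2/4) — PASS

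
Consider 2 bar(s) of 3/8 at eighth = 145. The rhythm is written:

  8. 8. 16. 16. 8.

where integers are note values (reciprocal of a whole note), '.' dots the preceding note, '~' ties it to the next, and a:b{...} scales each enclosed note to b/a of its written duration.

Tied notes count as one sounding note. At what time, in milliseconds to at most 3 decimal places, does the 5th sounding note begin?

1. 0.0ms @ 0 + 620.69ms (3/2)
2. 620.69ms @ 3/2 + 620.69ms (3/2)
3. 1241.379ms @ 3 + 310.345ms (3/4)
4. 1551.724ms @ 15/4 + 310.345ms (3/4)
5. 1862.069ms @ 9/2 + 620.69ms (3/2)

note 5 onset = 9/2b = 1862.069ms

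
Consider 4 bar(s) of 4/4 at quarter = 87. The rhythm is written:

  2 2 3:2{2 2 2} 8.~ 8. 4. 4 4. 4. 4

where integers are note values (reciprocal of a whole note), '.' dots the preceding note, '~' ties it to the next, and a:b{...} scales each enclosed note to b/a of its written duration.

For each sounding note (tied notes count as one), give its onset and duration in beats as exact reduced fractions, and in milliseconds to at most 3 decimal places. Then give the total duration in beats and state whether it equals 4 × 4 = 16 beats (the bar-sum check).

1) 0.0ms=0b +1379.31ms=2b
2) 1379.31ms=2b +1379.31ms=2b
3) 2758.621ms=4b +919.54ms=4/3b
4) 3678.161ms=16/3b +919.54ms=4/3b
5) 4597.701ms=20/3b +919.54ms=4/3b
6) 5517.241ms=8b +1034.483ms=3/2b
7) 6551.724ms=19/2b +1034.483ms=3/2b
8) 7586.207ms=11b +689.655ms=1b
9) 8275.862ms=12b +1034.483ms=3/2b
10) 9310.345ms=27/2b +1034.483ms=3/2b
11) 10344.828ms=15b +689.655ms=1b
Σ=16b of 16 (87bpm 4/4) — PASS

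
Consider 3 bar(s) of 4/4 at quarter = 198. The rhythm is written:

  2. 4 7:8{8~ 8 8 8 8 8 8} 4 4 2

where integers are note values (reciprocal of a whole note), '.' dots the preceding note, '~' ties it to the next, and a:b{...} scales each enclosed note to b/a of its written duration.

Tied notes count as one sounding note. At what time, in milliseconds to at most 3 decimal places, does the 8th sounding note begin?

1. 0.0ms @ 0 + 909.091ms (3)
2. 909.091ms @ 3 + 303.03ms (1)
3. 1212.121ms @ 4 + 346.32ms (8/7)
4. 1558.442ms @ 36/7 + 173.16ms (4/7)
5. 1731.602ms @ 40/7 + 173.16ms (4/7)
6. 1904.762ms @ 44/7 + 173.16ms (4/7)
7. 2077.922ms @ 48/7 + 173.16ms (4/7)
8. 2251.082ms @ 52/7 + 173.16ms (4/7)
9. 2424.242ms @ 8 + 303.03ms (1)
10. 2727.273ms @ 9 + 303.03ms (1)
11. 3030.303ms @ 10 + 606.061ms (2)

note 8 onset = 52/7b = 2251.082ms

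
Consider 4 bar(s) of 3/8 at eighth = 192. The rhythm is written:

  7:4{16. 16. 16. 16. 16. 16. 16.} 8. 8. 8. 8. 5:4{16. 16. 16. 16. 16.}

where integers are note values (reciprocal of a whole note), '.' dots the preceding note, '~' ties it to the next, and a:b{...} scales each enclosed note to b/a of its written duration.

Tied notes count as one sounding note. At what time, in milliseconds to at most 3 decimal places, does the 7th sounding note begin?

1. 0.0ms @ 0 + 133.929ms (3/7)
2. 133.929ms @ 3/7 + 133.929ms (3/7)
3. 267.857ms @ 6/7 + 133.929ms (3/7)
4. 401.786ms @ 9/7 + 133.929ms (3/7)
5. 535.714ms @ 12/7 + 133.929ms (3/7)
6. 669.643ms @ 15/7 + 133.929ms (3/7)
7. 803.571ms @ 18/7 + 133.929ms (3/7)
8. 937.5ms @ 3 + 468.75ms (3/2)
9. 1406.25ms @ 9/2 + 468.75ms (3/2)
10. 1875.0ms @ 6 + 468.75ms (3/2)
11. 2343.75ms @ 15/2 + 468.75ms (3/2)
12. 2812.5ms @ 9 + 187.5ms (3/5)
13. 3000.0ms @ 48/5 + 187.5ms (3/5)
14. 3187.5ms @ 51/5 + 187.5ms (3/5)
15. 3375.0ms @ 54/5 + 187.5ms (3/5)
16. 3562.5ms @ 57/5 + 187.5ms (3/5)

note 7 onset = 18/7b = 803.571ms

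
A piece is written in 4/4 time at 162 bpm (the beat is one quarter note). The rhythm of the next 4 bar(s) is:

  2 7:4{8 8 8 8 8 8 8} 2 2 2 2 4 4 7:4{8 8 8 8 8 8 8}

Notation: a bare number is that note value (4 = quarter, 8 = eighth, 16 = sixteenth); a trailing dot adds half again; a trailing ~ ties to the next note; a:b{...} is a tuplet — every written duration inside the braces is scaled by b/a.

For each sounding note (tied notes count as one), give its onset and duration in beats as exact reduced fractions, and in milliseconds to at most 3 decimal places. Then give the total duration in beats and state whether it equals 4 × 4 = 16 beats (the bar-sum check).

1) 0.0ms=0b +740.741ms=2b
2) 740.741ms=2b +105.82ms=2/7b
3) 846.561ms=16/7b +105.82ms=2/7b
4) 952.381ms=18/7b +105.82ms=2/7b
5) 1058.201ms=20/7b +105.82ms=2/7b
6) 1164.021ms=22/7b +105.82ms=2/7b
7) 1269.841ms=24/7b +105.82ms=2/7b
8) 1375.661ms=26/7b +105.82ms=2/7b
9) 1481.481ms=4b +740.741ms=2b
10) 2222.222ms=6b +740.741ms=2b
11) 2962.963ms=8b +740.741ms=2b
12) 3703.704ms=10b +740.741ms=2b
13) 4444.444ms=12b +370.37ms=1b
14) 4814.815ms=13b +370.37ms=1b
15) 5185.185ms=14b +105.82ms=2/7b
16) 5291.005ms=100/7b +105.82ms=2/7b
17) 5396.825ms=102/7b +105.82ms=2/7b
18) 5502.646ms=104/7b +105.82ms=2/7b
19) 5608.466ms=106/7b +105.82ms=2/7b
20) 5714.286ms=108/7b +105.82ms=2/7b
21) 5820.106ms=110/7b +105.82ms=2/7b
Σ=16b of 16 (162bpm 4/4) — PASS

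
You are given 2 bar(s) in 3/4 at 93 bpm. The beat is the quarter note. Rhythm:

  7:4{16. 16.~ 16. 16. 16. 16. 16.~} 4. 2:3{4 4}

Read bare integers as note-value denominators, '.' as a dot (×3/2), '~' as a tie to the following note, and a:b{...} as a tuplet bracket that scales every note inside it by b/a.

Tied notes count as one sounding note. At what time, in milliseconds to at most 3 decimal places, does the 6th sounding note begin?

note 6 onset = 9/7b = 829.493ms

1. 0.0ms @ 0 + 138.249ms (3/14)
2. 138.249ms @ 3/14 + 276.498ms (3/7)
3. 414.747ms @ 9/14 + 138.249ms (3/14)
4. 552.995ms @ 6/7 + 138.249ms (3/14)
5. 691.244ms @ 15/14 + 138.249ms (3/14)
6. 829.493ms @ 9/7 + 1105.991ms (12/7)
7. 1935.484ms @ 3 + 967.742ms (3/2)
8. 2903.226ms @ 9/2 + 967.742ms (3/2)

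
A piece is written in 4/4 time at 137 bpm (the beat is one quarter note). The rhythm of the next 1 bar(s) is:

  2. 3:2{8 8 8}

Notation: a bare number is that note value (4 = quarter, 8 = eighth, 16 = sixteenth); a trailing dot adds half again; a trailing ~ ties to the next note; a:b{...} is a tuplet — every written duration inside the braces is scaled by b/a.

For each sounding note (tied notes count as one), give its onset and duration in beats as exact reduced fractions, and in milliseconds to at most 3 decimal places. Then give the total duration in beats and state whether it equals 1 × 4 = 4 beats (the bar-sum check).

1) 0.0ms=0b +1313.869ms=3b
2) 1313.869ms=3b +145.985ms=1/3b
3) 1459.854ms=10/3b +145.985ms=1/3b
4) 1605.839ms=11/3b +145.985ms=1/3b
Σ=4b of 4 (137bpm 4/4) — PASS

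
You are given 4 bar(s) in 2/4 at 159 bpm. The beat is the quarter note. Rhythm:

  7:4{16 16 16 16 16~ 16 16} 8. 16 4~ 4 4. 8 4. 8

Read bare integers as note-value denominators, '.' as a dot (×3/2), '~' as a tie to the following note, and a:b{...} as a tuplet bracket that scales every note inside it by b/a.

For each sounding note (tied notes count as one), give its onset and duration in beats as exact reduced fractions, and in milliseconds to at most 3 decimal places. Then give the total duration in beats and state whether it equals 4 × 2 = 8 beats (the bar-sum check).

1) 0.0ms=0b +53.908ms=1/7b
2) 53.908ms=1/7b +53.908ms=1/7b
3) 107.817ms=2/7b +53.908ms=1/7b
4) 161.725ms=3/7b +53.908ms=1/7b
5) 215.633ms=4/7b +107.817ms=2/7b
6) 323.45ms=6/7b +53.908ms=1/7b
7) 377.358ms=1b +283.019ms=3/4b
8) 660.377ms=7/4b +94.34ms=1/4b
9) 754.717ms=2b +754.717ms=2b
10) 1509.434ms=4b +566.038ms=3/2b
11) 2075.472ms=11/2b +188.679ms=1/2b
12) 2264.151ms=6b +566.038ms=3/2b
13) 2830.189ms=15/2b +188.679ms=1/2b
Σ=8b of 8 (159bpm 2/4) — PASS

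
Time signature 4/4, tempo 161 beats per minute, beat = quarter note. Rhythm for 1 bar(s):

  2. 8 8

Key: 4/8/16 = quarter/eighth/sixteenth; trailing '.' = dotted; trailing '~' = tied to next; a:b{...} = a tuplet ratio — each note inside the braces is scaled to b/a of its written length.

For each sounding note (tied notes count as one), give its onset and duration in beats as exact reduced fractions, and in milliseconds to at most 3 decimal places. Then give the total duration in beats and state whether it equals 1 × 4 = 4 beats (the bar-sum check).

1) 0.0ms=0b +1118.012ms=3b
2) 1118.012ms=3b +186.335ms=1/2b
3) 1304.348ms=7/2b +186.335ms=1/2b
Σ=4b of 4 (161bpm 4/4) — PASS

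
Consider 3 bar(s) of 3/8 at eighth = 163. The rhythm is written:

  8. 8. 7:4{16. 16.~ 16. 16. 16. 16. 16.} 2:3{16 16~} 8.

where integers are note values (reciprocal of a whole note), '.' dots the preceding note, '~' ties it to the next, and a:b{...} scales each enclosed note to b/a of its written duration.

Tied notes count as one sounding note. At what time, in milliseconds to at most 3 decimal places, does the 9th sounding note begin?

1. 0.0ms @ 0 + 552.147ms (3/2)
2. 552.147ms @ 3/2 + 552.147ms (3/2)
3. 1104.294ms @ 3 + 157.756ms (3/7)
4. 1262.051ms @ 24/7 + 315.513ms (6/7)
5. 1577.564ms @ 30/7 + 157.756ms (3/7)
6. 1735.32ms @ 33/7 + 157.756ms (3/7)
7. 1893.076ms @ 36/7 + 157.756ms (3/7)
8. 2050.833ms @ 39/7 + 157.756ms (3/7)
9. 2208.589ms @ 6 + 276.074ms (3/4)
10. 2484.663ms @ 27/4 + 828.221ms (9/4)

note 9 onset = 6b = 2208.589ms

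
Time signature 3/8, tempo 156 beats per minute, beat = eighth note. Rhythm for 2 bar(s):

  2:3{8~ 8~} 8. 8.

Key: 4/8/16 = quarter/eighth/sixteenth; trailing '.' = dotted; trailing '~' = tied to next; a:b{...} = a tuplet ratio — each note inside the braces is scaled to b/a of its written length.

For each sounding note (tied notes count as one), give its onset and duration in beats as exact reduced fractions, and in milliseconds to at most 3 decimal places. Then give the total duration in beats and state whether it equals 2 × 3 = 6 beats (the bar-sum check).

1) 0.0ms=0b +1730.769ms=9/2b
2) 1730.769ms=9/2b +576.923ms=3/2b
Σ=6b of 6 (156bpm 3/8) — PASS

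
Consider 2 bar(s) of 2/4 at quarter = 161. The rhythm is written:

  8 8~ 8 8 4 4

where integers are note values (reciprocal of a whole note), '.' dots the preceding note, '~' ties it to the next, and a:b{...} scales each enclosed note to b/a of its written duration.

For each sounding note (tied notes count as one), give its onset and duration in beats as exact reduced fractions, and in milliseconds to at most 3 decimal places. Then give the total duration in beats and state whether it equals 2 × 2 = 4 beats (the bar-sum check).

1) 0.0ms=0b +186.335ms=1/2b
2) 186.335ms=1/2b +372.671ms=1b
3) 559.006ms=3/2b +186.335ms=1/2b
4) 745.342ms=2b +372.671ms=1b
5) 1118.012ms=3b +372.671ms=1b
Σ=4b of 4 (161bpm 2/4) — PASS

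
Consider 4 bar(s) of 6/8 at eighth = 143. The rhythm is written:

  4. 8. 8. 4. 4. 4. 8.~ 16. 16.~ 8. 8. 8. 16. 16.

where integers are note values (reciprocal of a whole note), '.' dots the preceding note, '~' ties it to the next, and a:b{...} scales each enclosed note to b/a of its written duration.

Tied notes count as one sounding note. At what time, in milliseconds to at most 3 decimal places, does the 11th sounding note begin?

note 11 onset = 45/2b = 9440.559ms

1. 0.0ms @ 0 + 1258.741ms (3)
2. 1258.741ms @ 3 + 629.371ms (3/2)
3. 1888.112ms @ 9/2 + 629.371ms (3/2)
4. 2517.483ms @ 6 + 1258.741ms (3)
5. 3776.224ms @ 9 + 1258.741ms (3)
6. 5034.965ms @ 12 + 1258.741ms (3)
7. 6293.706ms @ 15 + 944.056ms (9/4)
8. 7237.762ms @ 69/4 + 944.056ms (9/4)
9. 8181.818ms @ 39/2 + 629.371ms (3/2)
10. 8811.189ms @ 21 + 629.371ms (3/2)
11. 9440.559ms @ 45/2 + 314.685ms (3/4)
12. 9755.245ms @ 93/4 + 314.685ms (3/4)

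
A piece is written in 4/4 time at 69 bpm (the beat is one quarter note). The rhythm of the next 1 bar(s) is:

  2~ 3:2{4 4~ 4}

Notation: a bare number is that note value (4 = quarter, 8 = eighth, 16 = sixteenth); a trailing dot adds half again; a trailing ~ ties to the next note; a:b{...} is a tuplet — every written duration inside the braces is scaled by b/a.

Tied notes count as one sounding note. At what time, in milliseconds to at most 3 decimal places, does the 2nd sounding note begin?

note 2 onset = 8/3b = 2318.841ms

1. 0.0ms @ 0 + 2318.841ms (8/3)
2. 2318.841ms @ 8/3 + 1159.42ms (4/3)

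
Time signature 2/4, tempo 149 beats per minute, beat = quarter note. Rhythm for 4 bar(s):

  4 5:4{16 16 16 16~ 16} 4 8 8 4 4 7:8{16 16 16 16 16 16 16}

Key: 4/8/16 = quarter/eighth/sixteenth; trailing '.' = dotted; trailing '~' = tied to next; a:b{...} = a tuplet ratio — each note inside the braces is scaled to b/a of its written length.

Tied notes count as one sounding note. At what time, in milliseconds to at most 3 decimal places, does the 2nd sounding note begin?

note 2 onset = 1b = 402.685ms

1. 0.0ms @ 0 + 402.685ms (1)
2. 402.685ms @ 1 + 80.537ms (1/5)
3. 483.221ms @ 6/5 + 80.537ms (1/5)
4. 563.758ms @ 7/5 + 80.537ms (1/5)
5. 644.295ms @ 8/5 + 161.074ms (2/5)
6. 805.369ms @ 2 + 402.685ms (1)
7. 1208.054ms @ 3 + 201.342ms (1/2)
8. 1409.396ms @ 7/2 + 201.342ms (1/2)
9. 1610.738ms @ 4 + 402.685ms (1)
10. 2013.423ms @ 5 + 402.685ms (1)
11. 2416.107ms @ 6 + 115.053ms (2/7)
12. 2531.16ms @ 44/7 + 115.053ms (2/7)
13. 2646.213ms @ 46/7 + 115.053ms (2/7)
14. 2761.266ms @ 48/7 + 115.053ms (2/7)
15. 2876.318ms @ 50/7 + 115.053ms (2/7)
16. 2991.371ms @ 52/7 + 115.053ms (2/7)
17. 3106.424ms @ 54/7 + 115.053ms (2/7)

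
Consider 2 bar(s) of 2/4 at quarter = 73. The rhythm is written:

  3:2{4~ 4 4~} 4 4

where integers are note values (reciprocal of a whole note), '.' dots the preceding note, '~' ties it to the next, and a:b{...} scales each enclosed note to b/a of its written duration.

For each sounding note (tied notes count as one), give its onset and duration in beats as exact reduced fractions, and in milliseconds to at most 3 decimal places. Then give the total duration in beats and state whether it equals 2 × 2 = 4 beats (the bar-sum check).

1) 0.0ms=0b +1095.89ms=4/3b
2) 1095.89ms=4/3b +1369.863ms=5/3b
3) 2465.753ms=3b +821.918ms=1b
Σ=4b of 4 (73bpm 2/4) — PASS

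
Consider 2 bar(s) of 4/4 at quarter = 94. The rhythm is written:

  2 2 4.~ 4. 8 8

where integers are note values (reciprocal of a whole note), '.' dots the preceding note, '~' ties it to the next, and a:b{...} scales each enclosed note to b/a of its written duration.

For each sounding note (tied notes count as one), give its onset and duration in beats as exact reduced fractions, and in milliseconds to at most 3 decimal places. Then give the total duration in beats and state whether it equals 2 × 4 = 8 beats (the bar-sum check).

1) 0.0ms=0b +1276.596ms=2b
2) 1276.596ms=2b +1276.596ms=2b
3) 2553.191ms=4b +1914.894ms=3b
4) 4468.085ms=7b +319.149ms=1/2b
5) 4787.234ms=15/2b +319.149ms=1/2b
Σ=8b of 8 (94bpm 4/4) — PASS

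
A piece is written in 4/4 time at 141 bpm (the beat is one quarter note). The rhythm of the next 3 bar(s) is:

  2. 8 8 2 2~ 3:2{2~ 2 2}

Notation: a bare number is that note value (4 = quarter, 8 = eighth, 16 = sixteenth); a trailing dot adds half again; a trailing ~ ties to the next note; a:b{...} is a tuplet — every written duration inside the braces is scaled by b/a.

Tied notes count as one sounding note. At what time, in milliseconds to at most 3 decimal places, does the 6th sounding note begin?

note 6 onset = 32/3b = 4539.007ms

1. 0.0ms @ 0 + 1276.596ms (3)
2. 1276.596ms @ 3 + 212.766ms (1/2)
3. 1489.362ms @ 7/2 + 212.766ms (1/2)
4. 1702.128ms @ 4 + 851.064ms (2)
5. 2553.191ms @ 6 + 1985.816ms (14/3)
6. 4539.007ms @ 32/3 + 567.376ms (4/3)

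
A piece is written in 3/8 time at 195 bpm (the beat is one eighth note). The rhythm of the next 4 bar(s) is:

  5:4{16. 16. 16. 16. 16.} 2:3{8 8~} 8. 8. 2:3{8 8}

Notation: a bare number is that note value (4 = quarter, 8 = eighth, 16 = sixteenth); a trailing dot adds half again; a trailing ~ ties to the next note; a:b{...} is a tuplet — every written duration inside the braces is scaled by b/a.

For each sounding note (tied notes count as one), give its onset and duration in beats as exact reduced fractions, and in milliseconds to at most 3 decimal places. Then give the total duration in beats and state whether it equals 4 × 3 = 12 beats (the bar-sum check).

1) 0.0ms=0b +184.615ms=3/5b
2) 184.615ms=3/5b +184.615ms=3/5b
3) 369.231ms=6/5b +184.615ms=3/5b
4) 553.846ms=9/5b +184.615ms=3/5b
5) 738.462ms=12/5b +184.615ms=3/5b
6) 923.077ms=3b +461.538ms=3/2b
7) 1384.615ms=9/2b +923.077ms=3b
8) 2307.692ms=15/2b +461.538ms=3/2b
9) 2769.231ms=9b +461.538ms=3/2b
10) 3230.769ms=21/2b +461.538ms=3/2b
Σ=12b of 12 (195bpm 3/8) — PASS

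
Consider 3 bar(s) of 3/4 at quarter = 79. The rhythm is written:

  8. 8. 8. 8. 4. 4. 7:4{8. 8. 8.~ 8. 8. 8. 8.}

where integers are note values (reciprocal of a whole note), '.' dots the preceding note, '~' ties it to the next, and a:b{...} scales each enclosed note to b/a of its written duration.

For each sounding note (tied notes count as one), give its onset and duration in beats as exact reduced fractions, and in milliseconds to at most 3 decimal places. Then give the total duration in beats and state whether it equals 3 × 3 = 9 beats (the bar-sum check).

1) 0.0ms=0b +569.62ms=3/4b
2) 569.62ms=3/4b +569.62ms=3/4b
3) 1139.241ms=3/2b +569.62ms=3/4b
4) 1708.861ms=9/4b +569.62ms=3/4b
5) 2278.481ms=3b +1139.241ms=3/2b
6) 3417.722ms=9/2b +1139.241ms=3/2b
7) 4556.962ms=6b +325.497ms=3/7b
8) 4882.459ms=45/7b +325.497ms=3/7b
9) 5207.957ms=48/7b +650.995ms=6/7b
10) 5858.951ms=54/7b +325.497ms=3/7b
11) 6184.448ms=57/7b +325.497ms=3/7b
12) 6509.946ms=60/7b +325.497ms=3/7b
Σ=9b of 9 (79bpm 3/4) — PASS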